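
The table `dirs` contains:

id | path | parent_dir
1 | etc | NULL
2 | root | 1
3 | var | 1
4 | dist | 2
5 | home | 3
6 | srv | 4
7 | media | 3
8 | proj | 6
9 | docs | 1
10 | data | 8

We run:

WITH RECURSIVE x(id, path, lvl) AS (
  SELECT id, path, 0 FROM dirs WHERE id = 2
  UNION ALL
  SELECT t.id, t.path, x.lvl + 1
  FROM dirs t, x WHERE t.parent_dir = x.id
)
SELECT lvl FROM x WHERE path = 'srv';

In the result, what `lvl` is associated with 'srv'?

Base: id=2 (root) at lvl 0.
Iteration 1: rows with parent_dir in {2} -> dist (id 4, lvl 1).
Iteration 2: rows with parent_dir in {4} -> srv (id 6, lvl 2).
Iteration 3: rows with parent_dir in {6} -> proj (id 8, lvl 3).
Iteration 4: rows with parent_dir in {8} -> data (id 10, lvl 4).
Iteration 5: no rows with parent_dir in {10}; recursion stops.

2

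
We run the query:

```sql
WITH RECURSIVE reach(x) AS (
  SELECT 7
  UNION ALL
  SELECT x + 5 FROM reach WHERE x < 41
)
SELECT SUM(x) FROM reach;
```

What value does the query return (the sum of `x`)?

196

Base: x=7.
Iteration 1: 7 < 41 holds -> x = 7 + 5 = 12.
Iteration 2: 12 < 41 holds -> x = 12 + 5 = 17.
Iteration 3: 17 < 41 holds -> x = 17 + 5 = 22.
Iteration 4: 22 < 41 holds -> x = 22 + 5 = 27.
Iteration 5: 27 < 41 holds -> x = 27 + 5 = 32.
Iteration 6: 32 < 41 holds -> x = 32 + 5 = 37.
Iteration 7: 37 < 41 holds -> x = 37 + 5 = 42.
Iteration 8: 42 < 41 fails; recursion stops.
SUM(x) = 7 + 12 + 17 + 22 + 27 + 32 + 37 + 42 = 196.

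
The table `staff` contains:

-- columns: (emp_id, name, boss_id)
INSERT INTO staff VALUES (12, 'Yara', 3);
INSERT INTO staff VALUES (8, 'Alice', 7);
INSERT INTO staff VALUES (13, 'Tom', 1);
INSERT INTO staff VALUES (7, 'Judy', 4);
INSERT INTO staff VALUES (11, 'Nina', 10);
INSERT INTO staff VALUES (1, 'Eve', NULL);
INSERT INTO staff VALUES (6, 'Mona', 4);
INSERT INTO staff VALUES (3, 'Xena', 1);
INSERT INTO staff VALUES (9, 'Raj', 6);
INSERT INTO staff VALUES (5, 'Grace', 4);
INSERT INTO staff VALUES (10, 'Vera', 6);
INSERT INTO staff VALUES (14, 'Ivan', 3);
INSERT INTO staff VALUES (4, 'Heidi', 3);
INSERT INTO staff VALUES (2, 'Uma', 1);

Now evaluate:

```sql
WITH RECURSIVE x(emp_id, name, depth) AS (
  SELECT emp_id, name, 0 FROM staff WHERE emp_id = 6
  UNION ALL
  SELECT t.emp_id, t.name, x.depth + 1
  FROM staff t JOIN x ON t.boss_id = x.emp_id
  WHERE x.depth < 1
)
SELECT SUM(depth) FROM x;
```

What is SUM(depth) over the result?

Base: emp_id=6 (Mona) at depth 0.
Iteration 1: rows with boss_id in {6} -> Raj (id 9, depth 1), Vera (id 10, depth 1).
Iteration 2: depth < 1 fails for all current rows; recursion stops.
SUM(depth) = 0 + 1 + 1 = 2.

2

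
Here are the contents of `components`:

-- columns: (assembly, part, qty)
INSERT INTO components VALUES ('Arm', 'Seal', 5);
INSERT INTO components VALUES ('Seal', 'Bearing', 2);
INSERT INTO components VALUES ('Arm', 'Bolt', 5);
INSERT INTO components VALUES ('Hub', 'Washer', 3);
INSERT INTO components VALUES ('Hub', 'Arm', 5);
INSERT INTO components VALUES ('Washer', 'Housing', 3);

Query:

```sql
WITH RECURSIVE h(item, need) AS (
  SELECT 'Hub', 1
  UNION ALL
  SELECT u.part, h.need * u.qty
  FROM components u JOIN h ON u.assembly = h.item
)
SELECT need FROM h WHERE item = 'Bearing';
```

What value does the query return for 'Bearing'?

50

Base: (Hub, need=1).
Iteration 1: components of {Hub} -> Arm = 1*5 = 5, Washer = 1*3 = 3.
Iteration 2: components of {Arm,Washer} -> Bolt = 5*5 = 25, Housing = 3*3 = 9, Seal = 5*5 = 25.
Iteration 3: components of {Bolt,Housing,Seal} -> Bearing = 25*2 = 50.
Iteration 4: no further components; recursion stops.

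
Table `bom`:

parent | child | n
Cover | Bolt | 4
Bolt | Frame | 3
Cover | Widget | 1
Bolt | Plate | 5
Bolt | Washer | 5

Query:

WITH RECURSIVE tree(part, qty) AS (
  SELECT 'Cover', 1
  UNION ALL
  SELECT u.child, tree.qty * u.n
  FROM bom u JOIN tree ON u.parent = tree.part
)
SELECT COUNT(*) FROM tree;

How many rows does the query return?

6

Base: (Cover, qty=1).
Iteration 1: components of {Cover} -> Bolt = 1*4 = 4, Widget = 1*1 = 1.
Iteration 2: components of {Bolt,Widget} -> Frame = 4*3 = 12, Plate = 4*5 = 20, Washer = 4*5 = 20.
Iteration 3: no further components; recursion stops.
Total rows emitted: 6.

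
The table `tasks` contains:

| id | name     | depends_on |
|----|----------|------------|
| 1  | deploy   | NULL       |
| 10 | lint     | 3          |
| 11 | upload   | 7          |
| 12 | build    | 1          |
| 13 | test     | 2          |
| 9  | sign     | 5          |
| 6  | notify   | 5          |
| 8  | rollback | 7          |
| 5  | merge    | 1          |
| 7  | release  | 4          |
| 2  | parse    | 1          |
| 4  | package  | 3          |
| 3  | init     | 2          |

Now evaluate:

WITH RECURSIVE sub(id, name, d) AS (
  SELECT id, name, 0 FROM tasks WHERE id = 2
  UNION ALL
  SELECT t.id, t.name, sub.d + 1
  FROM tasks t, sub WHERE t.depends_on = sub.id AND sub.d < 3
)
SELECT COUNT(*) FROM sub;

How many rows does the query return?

Base: id=2 (parse) at d 0.
Iteration 1: rows with depends_on in {2} -> init (id 3, d 1), test (id 13, d 1).
Iteration 2: rows with depends_on in {3,13} -> package (id 4, d 2), lint (id 10, d 2).
Iteration 3: rows with depends_on in {4,10} -> release (id 7, d 3).
Iteration 4: d < 3 fails for all current rows; recursion stops.
Total rows emitted: 6.

6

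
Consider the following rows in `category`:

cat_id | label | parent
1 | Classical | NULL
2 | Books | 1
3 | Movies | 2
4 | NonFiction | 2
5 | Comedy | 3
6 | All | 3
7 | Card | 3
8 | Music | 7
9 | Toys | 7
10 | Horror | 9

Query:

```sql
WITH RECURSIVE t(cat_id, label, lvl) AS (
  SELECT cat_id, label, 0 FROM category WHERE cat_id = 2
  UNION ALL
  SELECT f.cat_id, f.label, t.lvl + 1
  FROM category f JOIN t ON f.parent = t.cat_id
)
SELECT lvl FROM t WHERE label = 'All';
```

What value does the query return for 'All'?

Base: cat_id=2 (Books) at lvl 0.
Iteration 1: rows with parent in {2} -> Movies (id 3, lvl 1), NonFiction (id 4, lvl 1).
Iteration 2: rows with parent in {3,4} -> Comedy (id 5, lvl 2), All (id 6, lvl 2), Card (id 7, lvl 2).
Iteration 3: rows with parent in {5,6,7} -> Music (id 8, lvl 3), Toys (id 9, lvl 3).
Iteration 4: rows with parent in {8,9} -> Horror (id 10, lvl 4).
Iteration 5: no rows with parent in {10}; recursion stops.

2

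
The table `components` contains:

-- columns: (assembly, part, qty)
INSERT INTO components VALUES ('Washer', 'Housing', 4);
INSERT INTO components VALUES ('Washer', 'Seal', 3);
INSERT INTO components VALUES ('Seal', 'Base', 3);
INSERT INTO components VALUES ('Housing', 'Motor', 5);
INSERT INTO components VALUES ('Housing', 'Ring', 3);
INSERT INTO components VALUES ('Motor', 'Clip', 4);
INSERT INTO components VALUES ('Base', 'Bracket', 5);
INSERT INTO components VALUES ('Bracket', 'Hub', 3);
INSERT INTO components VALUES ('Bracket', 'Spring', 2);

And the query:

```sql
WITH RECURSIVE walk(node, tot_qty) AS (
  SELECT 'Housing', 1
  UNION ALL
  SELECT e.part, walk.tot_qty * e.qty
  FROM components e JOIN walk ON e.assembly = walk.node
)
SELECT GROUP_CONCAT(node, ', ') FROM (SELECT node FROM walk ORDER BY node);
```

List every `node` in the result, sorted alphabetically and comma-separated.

Base: (Housing, tot_qty=1).
Iteration 1: components of {Housing} -> Motor = 1*5 = 5, Ring = 1*3 = 3.
Iteration 2: components of {Motor,Ring} -> Clip = 5*4 = 20.
Iteration 3: no further components; recursion stops.

Clip, Housing, Motor, Ring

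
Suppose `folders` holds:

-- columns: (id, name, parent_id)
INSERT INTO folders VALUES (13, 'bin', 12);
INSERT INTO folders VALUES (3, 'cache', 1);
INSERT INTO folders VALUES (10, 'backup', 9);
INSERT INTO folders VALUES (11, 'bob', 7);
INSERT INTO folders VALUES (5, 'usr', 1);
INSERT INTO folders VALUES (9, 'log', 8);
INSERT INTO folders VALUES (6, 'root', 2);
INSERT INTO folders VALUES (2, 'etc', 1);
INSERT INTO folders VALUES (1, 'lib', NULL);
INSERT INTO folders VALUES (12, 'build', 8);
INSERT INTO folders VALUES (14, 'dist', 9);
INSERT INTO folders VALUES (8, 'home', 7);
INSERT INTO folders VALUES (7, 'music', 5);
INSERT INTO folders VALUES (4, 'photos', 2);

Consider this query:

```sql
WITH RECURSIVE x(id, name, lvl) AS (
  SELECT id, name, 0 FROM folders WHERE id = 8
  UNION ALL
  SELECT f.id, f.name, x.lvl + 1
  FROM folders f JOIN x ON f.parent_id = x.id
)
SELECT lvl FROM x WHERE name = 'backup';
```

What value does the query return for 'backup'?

2

Base: id=8 (home) at lvl 0.
Iteration 1: rows with parent_id in {8} -> log (id 9, lvl 1), build (id 12, lvl 1).
Iteration 2: rows with parent_id in {9,12} -> backup (id 10, lvl 2), bin (id 13, lvl 2), dist (id 14, lvl 2).
Iteration 3: no rows with parent_id in {10,13,14}; recursion stops.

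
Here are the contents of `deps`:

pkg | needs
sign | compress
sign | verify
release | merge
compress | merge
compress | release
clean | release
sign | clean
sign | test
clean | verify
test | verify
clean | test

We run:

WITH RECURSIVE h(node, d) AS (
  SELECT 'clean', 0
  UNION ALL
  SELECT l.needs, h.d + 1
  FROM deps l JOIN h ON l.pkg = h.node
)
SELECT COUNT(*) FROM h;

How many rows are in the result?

6

Base: (clean, d=0).
Iteration 1: edges from {clean} -> (release, d=1), (test, d=1), (verify, d=1).
Iteration 2: edges from {release,test,verify} -> (merge, d=2), (verify, d=2).
Iteration 3: no outgoing edges from {merge,verify}; recursion stops.
Total rows emitted: 6.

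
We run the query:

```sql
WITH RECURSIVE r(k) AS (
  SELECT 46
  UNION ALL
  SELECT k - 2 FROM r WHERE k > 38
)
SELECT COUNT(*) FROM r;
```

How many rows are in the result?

5

Base: k=46.
Iteration 1: 46 > 38 holds -> k = 46 - 2 = 44.
Iteration 2: 44 > 38 holds -> k = 44 - 2 = 42.
Iteration 3: 42 > 38 holds -> k = 42 - 2 = 40.
Iteration 4: 40 > 38 holds -> k = 40 - 2 = 38.
Iteration 5: 38 > 38 fails; recursion stops.
Total rows emitted: 5.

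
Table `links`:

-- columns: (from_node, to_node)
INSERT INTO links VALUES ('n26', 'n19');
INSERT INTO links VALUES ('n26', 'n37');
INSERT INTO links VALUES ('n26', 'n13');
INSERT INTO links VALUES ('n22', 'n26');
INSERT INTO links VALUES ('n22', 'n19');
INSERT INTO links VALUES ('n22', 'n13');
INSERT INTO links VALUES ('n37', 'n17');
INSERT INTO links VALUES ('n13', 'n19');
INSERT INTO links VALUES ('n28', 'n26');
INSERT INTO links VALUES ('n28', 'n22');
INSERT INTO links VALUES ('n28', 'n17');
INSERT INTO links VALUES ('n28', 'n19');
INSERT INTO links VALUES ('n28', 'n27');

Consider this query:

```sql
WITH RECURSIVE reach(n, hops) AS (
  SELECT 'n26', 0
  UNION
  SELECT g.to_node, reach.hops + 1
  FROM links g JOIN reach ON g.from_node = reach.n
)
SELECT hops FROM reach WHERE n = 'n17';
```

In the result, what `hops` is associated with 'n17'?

2

Base: (n26, hops=0).
Iteration 1: edges from {n26} -> (n13, hops=1), (n19, hops=1), (n37, hops=1).
Iteration 2: edges from {n13,n19,n37} -> (n17, hops=2), (n19, hops=2).
Iteration 3: no outgoing edges from {n17,n19}; recursion stops.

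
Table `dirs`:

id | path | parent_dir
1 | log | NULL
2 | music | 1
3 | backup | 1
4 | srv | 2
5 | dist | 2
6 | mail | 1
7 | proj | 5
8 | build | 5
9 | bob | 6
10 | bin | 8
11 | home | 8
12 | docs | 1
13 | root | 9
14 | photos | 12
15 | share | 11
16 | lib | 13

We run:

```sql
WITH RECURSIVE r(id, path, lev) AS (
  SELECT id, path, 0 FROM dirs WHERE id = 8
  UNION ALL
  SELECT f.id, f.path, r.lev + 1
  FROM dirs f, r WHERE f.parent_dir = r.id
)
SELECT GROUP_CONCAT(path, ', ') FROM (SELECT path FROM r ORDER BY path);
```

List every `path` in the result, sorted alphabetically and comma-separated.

Base: id=8 (build) at lev 0.
Iteration 1: rows with parent_dir in {8} -> bin (id 10, lev 1), home (id 11, lev 1).
Iteration 2: rows with parent_dir in {10,11} -> share (id 15, lev 2).
Iteration 3: no rows with parent_dir in {15}; recursion stops.

bin, build, home, share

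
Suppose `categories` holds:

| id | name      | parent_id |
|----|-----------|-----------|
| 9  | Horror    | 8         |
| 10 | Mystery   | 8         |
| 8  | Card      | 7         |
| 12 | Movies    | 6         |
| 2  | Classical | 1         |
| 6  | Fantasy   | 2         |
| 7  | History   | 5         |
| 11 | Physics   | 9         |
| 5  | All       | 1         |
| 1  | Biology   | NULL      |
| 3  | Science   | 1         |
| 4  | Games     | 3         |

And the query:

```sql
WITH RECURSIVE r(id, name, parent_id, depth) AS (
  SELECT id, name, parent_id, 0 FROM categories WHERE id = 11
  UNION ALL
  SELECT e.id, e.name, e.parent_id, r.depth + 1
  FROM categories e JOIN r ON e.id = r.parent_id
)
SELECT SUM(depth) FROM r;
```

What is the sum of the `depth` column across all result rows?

Base: id=11 (Physics), parent_id=9, depth 0.
Iteration 1: join on id=9 -> Horror (id 9, parent_id=8, depth 1).
Iteration 2: join on id=8 -> Card (id 8, parent_id=7, depth 2).
Iteration 3: join on id=7 -> History (id 7, parent_id=5, depth 3).
Iteration 4: join on id=5 -> All (id 5, parent_id=1, depth 4).
Iteration 5: join on id=1 -> Biology (id 1, parent_id=NULL, depth 5).
Iteration 6: parent_id is NULL; no match; recursion stops.
SUM(depth) = 0 + 1 + 2 + 3 + 4 + 5 = 15.

15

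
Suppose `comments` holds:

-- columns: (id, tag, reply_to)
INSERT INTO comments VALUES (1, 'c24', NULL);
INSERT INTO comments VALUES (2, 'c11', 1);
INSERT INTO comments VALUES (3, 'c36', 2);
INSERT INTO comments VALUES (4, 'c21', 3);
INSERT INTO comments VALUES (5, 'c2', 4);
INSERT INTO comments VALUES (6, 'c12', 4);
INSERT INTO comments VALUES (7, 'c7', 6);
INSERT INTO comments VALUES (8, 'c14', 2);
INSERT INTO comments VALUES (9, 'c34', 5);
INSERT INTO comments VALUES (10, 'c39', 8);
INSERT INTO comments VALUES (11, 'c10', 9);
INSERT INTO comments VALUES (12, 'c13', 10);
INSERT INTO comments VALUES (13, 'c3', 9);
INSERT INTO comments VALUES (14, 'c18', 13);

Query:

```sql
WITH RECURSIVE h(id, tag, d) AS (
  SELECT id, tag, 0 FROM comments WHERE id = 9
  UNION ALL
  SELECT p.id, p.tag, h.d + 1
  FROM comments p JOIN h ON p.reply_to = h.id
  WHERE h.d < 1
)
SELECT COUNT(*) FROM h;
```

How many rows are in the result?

Base: id=9 (c34) at d 0.
Iteration 1: rows with reply_to in {9} -> c10 (id 11, d 1), c3 (id 13, d 1).
Iteration 2: d < 1 fails for all current rows; recursion stops.
Total rows emitted: 3.

3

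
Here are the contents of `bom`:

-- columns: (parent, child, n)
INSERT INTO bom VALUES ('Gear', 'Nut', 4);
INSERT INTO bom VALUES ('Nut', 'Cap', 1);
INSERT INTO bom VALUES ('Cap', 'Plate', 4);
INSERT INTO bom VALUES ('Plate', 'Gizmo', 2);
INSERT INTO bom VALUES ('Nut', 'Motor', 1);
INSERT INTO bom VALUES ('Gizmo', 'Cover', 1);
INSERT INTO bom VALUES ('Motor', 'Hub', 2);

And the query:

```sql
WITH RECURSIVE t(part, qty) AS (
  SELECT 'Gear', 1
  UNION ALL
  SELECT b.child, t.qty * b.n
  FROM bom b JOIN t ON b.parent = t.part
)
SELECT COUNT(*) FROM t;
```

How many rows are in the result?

Base: (Gear, qty=1).
Iteration 1: components of {Gear} -> Nut = 1*4 = 4.
Iteration 2: components of {Nut} -> Cap = 4*1 = 4, Motor = 4*1 = 4.
Iteration 3: components of {Cap,Motor} -> Hub = 4*2 = 8, Plate = 4*4 = 16.
Iteration 4: components of {Hub,Plate} -> Gizmo = 16*2 = 32.
Iteration 5: components of {Gizmo} -> Cover = 32*1 = 32.
Iteration 6: no further components; recursion stops.
Total rows emitted: 8.

8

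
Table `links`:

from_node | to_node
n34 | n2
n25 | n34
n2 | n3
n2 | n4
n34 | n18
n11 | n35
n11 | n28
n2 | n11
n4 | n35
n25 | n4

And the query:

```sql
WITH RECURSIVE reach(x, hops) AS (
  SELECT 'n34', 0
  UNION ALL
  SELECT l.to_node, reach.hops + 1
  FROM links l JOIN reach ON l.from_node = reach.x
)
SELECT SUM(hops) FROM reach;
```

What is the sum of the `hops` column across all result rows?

17

Base: (n34, hops=0).
Iteration 1: edges from {n34} -> (n18, hops=1), (n2, hops=1).
Iteration 2: edges from {n18,n2} -> (n11, hops=2), (n3, hops=2), (n4, hops=2).
Iteration 3: edges from {n11,n3,n4} -> (n28, hops=3), (n35, hops=3) x2. [UNION ALL keeps all 3 new rows, including repeats]
Iteration 4: no outgoing edges from {n28,n35}; recursion stops.
SUM(hops) = 0 + 1 + 1 + 2 + 2 + 2 + 3 + 3 + 3 = 17.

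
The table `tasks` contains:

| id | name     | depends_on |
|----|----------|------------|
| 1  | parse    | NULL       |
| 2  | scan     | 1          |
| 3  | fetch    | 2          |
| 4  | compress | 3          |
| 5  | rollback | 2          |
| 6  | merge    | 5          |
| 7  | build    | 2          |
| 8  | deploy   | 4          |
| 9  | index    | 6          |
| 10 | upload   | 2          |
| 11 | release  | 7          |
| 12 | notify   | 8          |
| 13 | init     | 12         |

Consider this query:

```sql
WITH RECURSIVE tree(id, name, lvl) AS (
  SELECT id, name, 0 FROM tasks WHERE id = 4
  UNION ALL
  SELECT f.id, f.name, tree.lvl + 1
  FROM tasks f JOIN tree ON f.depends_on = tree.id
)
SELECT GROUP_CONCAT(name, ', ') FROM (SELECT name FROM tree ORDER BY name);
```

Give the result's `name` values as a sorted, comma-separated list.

compress, deploy, init, notify

Base: id=4 (compress) at lvl 0.
Iteration 1: rows with depends_on in {4} -> deploy (id 8, lvl 1).
Iteration 2: rows with depends_on in {8} -> notify (id 12, lvl 2).
Iteration 3: rows with depends_on in {12} -> init (id 13, lvl 3).
Iteration 4: no rows with depends_on in {13}; recursion stops.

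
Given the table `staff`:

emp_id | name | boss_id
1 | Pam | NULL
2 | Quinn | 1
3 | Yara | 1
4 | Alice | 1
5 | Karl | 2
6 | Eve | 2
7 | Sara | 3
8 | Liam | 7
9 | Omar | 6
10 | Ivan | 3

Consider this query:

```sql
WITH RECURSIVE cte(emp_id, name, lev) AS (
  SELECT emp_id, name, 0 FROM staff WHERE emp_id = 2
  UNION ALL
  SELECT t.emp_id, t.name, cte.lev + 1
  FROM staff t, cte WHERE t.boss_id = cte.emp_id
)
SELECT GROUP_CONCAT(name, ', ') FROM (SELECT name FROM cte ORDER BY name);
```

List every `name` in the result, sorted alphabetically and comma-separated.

Eve, Karl, Omar, Quinn

Base: emp_id=2 (Quinn) at lev 0.
Iteration 1: rows with boss_id in {2} -> Karl (id 5, lev 1), Eve (id 6, lev 1).
Iteration 2: rows with boss_id in {5,6} -> Omar (id 9, lev 2).
Iteration 3: no rows with boss_id in {9}; recursion stops.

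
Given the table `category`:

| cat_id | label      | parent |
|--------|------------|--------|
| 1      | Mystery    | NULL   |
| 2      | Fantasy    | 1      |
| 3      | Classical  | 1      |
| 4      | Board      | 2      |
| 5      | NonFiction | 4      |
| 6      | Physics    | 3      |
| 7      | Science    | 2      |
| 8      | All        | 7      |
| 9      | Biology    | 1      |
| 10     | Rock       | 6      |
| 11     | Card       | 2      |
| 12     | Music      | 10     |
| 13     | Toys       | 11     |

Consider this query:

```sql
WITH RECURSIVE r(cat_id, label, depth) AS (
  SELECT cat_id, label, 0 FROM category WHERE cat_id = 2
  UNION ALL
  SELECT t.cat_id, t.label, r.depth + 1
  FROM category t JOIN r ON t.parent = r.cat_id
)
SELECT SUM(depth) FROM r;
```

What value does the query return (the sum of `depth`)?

9

Base: cat_id=2 (Fantasy) at depth 0.
Iteration 1: rows with parent in {2} -> Board (id 4, depth 1), Science (id 7, depth 1), Card (id 11, depth 1).
Iteration 2: rows with parent in {4,7,11} -> NonFiction (id 5, depth 2), All (id 8, depth 2), Toys (id 13, depth 2).
Iteration 3: no rows with parent in {5,8,13}; recursion stops.
SUM(depth) = 0 + 1 + 1 + 1 + 2 + 2 + 2 = 9.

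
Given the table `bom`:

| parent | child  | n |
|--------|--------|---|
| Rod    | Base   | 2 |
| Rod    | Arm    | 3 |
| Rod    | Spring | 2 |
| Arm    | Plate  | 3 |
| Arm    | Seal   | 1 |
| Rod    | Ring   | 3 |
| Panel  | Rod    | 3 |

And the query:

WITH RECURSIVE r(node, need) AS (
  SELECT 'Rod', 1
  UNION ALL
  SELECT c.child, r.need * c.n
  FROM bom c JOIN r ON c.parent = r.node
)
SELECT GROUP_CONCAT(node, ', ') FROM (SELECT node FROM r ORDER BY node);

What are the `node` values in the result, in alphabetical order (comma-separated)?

Base: (Rod, need=1).
Iteration 1: components of {Rod} -> Arm = 1*3 = 3, Base = 1*2 = 2, Ring = 1*3 = 3, Spring = 1*2 = 2.
Iteration 2: components of {Arm,Base,Ring,Spring} -> Plate = 3*3 = 9, Seal = 3*1 = 3.
Iteration 3: no further components; recursion stops.

Arm, Base, Plate, Ring, Rod, Seal, Spring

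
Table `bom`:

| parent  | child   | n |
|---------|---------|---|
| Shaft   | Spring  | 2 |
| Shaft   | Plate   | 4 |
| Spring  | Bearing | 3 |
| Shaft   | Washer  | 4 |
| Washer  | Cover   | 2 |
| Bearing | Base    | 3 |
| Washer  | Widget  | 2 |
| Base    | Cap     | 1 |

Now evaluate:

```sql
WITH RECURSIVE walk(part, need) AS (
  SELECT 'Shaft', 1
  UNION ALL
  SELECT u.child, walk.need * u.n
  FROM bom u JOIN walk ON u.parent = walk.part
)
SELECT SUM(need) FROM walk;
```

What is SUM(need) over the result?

69

Base: (Shaft, need=1).
Iteration 1: components of {Shaft} -> Plate = 1*4 = 4, Spring = 1*2 = 2, Washer = 1*4 = 4.
Iteration 2: components of {Plate,Spring,Washer} -> Bearing = 2*3 = 6, Cover = 4*2 = 8, Widget = 4*2 = 8.
Iteration 3: components of {Bearing,Cover,Widget} -> Base = 6*3 = 18.
Iteration 4: components of {Base} -> Cap = 18*1 = 18.
Iteration 5: no further components; recursion stops.
SUM(need) = 1 + 2 + 4 + 4 + 6 + 8 + 8 + 18 + 18 = 69.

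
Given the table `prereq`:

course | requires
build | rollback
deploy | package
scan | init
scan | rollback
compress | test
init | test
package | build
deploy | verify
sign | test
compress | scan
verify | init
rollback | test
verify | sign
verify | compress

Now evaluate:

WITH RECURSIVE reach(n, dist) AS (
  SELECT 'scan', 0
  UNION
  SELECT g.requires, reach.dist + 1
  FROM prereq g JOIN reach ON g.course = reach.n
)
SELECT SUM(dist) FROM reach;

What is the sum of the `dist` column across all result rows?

Base: (scan, dist=0).
Iteration 1: edges from {scan} -> (init, dist=1), (rollback, dist=1).
Iteration 2: edges from {init,rollback} -> (test, dist=2). [UNION drops 1 duplicate row(s)]
Iteration 3: no outgoing edges from {test}; recursion stops.
SUM(dist) = 0 + 1 + 1 + 2 = 4.

4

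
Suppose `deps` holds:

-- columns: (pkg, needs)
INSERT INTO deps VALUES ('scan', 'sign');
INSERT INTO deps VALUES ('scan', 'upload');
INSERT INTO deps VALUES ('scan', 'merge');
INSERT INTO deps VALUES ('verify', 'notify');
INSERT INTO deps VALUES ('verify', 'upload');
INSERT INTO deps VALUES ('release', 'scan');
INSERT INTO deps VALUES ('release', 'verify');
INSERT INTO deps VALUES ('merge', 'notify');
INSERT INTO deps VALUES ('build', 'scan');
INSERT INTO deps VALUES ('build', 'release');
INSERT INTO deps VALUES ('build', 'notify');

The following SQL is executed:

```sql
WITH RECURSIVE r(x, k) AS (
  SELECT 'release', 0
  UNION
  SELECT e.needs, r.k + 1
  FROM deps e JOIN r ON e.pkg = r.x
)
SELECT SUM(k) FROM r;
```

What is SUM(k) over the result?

13

Base: (release, k=0).
Iteration 1: edges from {release} -> (scan, k=1), (verify, k=1).
Iteration 2: edges from {scan,verify} -> (merge, k=2), (notify, k=2), (sign, k=2), (upload, k=2). [UNION drops 1 duplicate row(s)]
Iteration 3: edges from {merge,notify,sign,upload} -> (notify, k=3).
Iteration 4: no outgoing edges from {notify}; recursion stops.
SUM(k) = 0 + 1 + 1 + 2 + 2 + 2 + 2 + 3 = 13.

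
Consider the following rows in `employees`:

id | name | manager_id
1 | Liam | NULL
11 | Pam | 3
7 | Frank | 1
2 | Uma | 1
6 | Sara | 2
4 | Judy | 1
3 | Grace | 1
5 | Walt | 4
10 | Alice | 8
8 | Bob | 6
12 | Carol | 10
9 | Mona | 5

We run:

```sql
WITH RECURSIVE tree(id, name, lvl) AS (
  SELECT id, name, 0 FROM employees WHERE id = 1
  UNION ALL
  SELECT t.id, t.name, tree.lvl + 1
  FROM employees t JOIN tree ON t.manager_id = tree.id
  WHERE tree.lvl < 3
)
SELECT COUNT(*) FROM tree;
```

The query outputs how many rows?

Base: id=1 (Liam) at lvl 0.
Iteration 1: rows with manager_id in {1} -> Uma (id 2, lvl 1), Grace (id 3, lvl 1), Judy (id 4, lvl 1), Frank (id 7, lvl 1).
Iteration 2: rows with manager_id in {2,3,4,7} -> Walt (id 5, lvl 2), Sara (id 6, lvl 2), Pam (id 11, lvl 2).
Iteration 3: rows with manager_id in {5,6,11} -> Bob (id 8, lvl 3), Mona (id 9, lvl 3).
Iteration 4: lvl < 3 fails for all current rows; recursion stops.
Total rows emitted: 10.

10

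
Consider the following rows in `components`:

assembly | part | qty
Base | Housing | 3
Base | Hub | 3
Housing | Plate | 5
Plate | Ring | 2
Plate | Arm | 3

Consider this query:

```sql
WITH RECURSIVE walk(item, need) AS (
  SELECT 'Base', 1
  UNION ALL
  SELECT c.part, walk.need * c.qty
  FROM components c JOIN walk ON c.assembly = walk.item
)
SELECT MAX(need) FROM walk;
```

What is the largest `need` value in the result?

Base: (Base, need=1).
Iteration 1: components of {Base} -> Housing = 1*3 = 3, Hub = 1*3 = 3.
Iteration 2: components of {Housing,Hub} -> Plate = 3*5 = 15.
Iteration 3: components of {Plate} -> Arm = 15*3 = 45, Ring = 15*2 = 30.
Iteration 4: no further components; recursion stops.
need values: 1, 3, 3, 15, 30, 45; the maximum is 45.

45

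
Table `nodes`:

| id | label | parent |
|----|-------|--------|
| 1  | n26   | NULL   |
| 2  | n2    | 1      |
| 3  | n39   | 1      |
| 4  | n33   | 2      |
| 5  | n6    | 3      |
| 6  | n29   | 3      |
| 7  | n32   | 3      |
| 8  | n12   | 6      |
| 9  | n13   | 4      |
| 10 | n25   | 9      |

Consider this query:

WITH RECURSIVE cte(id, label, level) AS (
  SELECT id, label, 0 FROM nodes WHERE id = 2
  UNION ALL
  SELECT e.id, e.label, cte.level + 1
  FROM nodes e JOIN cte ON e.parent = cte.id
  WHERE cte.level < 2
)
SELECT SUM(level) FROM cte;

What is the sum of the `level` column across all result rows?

3

Base: id=2 (n2) at level 0.
Iteration 1: rows with parent in {2} -> n33 (id 4, level 1).
Iteration 2: rows with parent in {4} -> n13 (id 9, level 2).
Iteration 3: level < 2 fails for all current rows; recursion stops.
SUM(level) = 0 + 1 + 2 = 3.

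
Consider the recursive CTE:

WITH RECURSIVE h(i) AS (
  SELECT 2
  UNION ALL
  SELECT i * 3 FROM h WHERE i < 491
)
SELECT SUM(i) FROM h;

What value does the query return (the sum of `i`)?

Base: i=2.
Iteration 1: 2 < 491 holds -> i = 2 * 3 = 6.
Iteration 2: 6 < 491 holds -> i = 6 * 3 = 18.
Iteration 3: 18 < 491 holds -> i = 18 * 3 = 54.
Iteration 4: 54 < 491 holds -> i = 54 * 3 = 162.
Iteration 5: 162 < 491 holds -> i = 162 * 3 = 486.
Iteration 6: 486 < 491 holds -> i = 486 * 3 = 1458.
Iteration 7: 1458 < 491 fails; recursion stops.
SUM(i) = 2 + 6 + 18 + 54 + 162 + 486 + 1458 = 2186.

2186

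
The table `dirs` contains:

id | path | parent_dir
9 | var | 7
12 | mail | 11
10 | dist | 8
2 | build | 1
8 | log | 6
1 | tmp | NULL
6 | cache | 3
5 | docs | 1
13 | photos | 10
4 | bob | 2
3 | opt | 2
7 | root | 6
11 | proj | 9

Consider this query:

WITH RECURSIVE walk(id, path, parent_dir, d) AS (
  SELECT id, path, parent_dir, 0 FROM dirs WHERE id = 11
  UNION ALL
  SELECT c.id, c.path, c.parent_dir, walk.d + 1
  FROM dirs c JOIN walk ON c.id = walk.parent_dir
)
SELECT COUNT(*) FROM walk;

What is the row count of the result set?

7

Base: id=11 (proj), parent_dir=9, d 0.
Iteration 1: join on id=9 -> var (id 9, parent_dir=7, d 1).
Iteration 2: join on id=7 -> root (id 7, parent_dir=6, d 2).
Iteration 3: join on id=6 -> cache (id 6, parent_dir=3, d 3).
Iteration 4: join on id=3 -> opt (id 3, parent_dir=2, d 4).
Iteration 5: join on id=2 -> build (id 2, parent_dir=1, d 5).
Iteration 6: join on id=1 -> tmp (id 1, parent_dir=NULL, d 6).
Iteration 7: parent_dir is NULL; no match; recursion stops.
Total rows emitted: 7.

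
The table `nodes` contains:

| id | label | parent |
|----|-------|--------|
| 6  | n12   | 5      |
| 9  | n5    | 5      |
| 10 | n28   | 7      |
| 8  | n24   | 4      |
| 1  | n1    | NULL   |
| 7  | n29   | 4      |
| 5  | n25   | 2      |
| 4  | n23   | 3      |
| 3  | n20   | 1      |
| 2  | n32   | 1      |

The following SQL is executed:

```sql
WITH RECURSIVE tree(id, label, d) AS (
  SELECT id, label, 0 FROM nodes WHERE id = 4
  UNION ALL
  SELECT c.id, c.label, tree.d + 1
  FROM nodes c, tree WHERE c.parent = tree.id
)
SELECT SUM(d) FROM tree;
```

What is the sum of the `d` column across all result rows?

4

Base: id=4 (n23) at d 0.
Iteration 1: rows with parent in {4} -> n29 (id 7, d 1), n24 (id 8, d 1).
Iteration 2: rows with parent in {7,8} -> n28 (id 10, d 2).
Iteration 3: no rows with parent in {10}; recursion stops.
SUM(d) = 0 + 1 + 1 + 2 = 4.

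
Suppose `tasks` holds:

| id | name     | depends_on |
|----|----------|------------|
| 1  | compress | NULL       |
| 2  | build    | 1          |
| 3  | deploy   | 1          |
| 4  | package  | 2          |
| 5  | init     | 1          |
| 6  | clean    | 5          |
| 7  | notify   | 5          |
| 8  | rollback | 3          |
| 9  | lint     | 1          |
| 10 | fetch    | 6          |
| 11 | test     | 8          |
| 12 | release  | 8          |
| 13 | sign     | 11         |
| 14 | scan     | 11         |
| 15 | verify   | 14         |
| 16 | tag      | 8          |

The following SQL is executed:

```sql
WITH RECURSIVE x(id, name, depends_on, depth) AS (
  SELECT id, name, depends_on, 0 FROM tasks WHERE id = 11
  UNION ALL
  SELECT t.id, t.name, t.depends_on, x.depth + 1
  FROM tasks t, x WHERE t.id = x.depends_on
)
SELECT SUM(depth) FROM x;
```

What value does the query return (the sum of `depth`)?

6

Base: id=11 (test), depends_on=8, depth 0.
Iteration 1: join on id=8 -> rollback (id 8, depends_on=3, depth 1).
Iteration 2: join on id=3 -> deploy (id 3, depends_on=1, depth 2).
Iteration 3: join on id=1 -> compress (id 1, depends_on=NULL, depth 3).
Iteration 4: depends_on is NULL; no match; recursion stops.
SUM(depth) = 0 + 1 + 2 + 3 = 6.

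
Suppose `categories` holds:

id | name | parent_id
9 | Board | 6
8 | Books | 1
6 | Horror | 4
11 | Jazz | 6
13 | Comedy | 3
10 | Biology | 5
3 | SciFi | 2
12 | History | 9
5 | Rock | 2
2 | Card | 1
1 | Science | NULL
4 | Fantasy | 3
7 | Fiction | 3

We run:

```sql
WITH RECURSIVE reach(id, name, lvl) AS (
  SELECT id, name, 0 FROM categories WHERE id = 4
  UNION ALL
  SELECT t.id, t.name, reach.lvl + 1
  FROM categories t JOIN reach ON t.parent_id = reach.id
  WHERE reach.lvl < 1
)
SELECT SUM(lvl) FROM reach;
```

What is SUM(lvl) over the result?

Base: id=4 (Fantasy) at lvl 0.
Iteration 1: rows with parent_id in {4} -> Horror (id 6, lvl 1).
Iteration 2: lvl < 1 fails for all current rows; recursion stops.
SUM(lvl) = 0 + 1 = 1.

1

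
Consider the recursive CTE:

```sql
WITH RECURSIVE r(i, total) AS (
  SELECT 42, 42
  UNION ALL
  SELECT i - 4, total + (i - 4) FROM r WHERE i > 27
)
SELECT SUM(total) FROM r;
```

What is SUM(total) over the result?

550

Base: i=42, total=42.
Iteration 1: 42 > 27 holds -> i = 42 - 4 = 38, total = 42 + 38 = 80.
Iteration 2: 38 > 27 holds -> i = 38 - 4 = 34, total = 80 + 34 = 114.
Iteration 3: 34 > 27 holds -> i = 34 - 4 = 30, total = 114 + 30 = 144.
Iteration 4: 30 > 27 holds -> i = 30 - 4 = 26, total = 144 + 26 = 170.
Iteration 5: 26 > 27 fails; recursion stops.
SUM(total) = 42 + 80 + 114 + 144 + 170 = 550.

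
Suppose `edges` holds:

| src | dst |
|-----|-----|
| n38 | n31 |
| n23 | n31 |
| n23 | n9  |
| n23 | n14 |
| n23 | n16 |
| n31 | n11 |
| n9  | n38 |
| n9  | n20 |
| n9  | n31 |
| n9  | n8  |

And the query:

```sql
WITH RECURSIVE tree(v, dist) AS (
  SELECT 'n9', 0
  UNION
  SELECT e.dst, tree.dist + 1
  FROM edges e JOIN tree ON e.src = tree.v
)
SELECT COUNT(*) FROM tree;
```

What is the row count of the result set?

Base: (n9, dist=0).
Iteration 1: edges from {n9} -> (n20, dist=1), (n31, dist=1), (n38, dist=1), (n8, dist=1).
Iteration 2: edges from {n20,n31,n38,n8} -> (n11, dist=2), (n31, dist=2).
Iteration 3: edges from {n11,n31} -> (n11, dist=3).
Iteration 4: no outgoing edges from {n11}; recursion stops.
Total rows emitted: 8.

8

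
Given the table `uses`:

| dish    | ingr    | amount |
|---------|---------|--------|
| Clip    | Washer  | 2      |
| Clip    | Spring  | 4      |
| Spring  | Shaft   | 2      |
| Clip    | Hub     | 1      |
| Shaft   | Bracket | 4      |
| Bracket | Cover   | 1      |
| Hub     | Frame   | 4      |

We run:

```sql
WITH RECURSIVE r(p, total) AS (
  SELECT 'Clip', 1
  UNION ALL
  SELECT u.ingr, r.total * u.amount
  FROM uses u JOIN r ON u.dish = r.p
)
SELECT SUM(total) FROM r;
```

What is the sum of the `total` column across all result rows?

Base: (Clip, total=1).
Iteration 1: components of {Clip} -> Hub = 1*1 = 1, Spring = 1*4 = 4, Washer = 1*2 = 2.
Iteration 2: components of {Hub,Spring,Washer} -> Frame = 1*4 = 4, Shaft = 4*2 = 8.
Iteration 3: components of {Frame,Shaft} -> Bracket = 8*4 = 32.
Iteration 4: components of {Bracket} -> Cover = 32*1 = 32.
Iteration 5: no further components; recursion stops.
SUM(total) = 1 + 2 + 4 + 1 + 8 + 4 + 32 + 32 = 84.

84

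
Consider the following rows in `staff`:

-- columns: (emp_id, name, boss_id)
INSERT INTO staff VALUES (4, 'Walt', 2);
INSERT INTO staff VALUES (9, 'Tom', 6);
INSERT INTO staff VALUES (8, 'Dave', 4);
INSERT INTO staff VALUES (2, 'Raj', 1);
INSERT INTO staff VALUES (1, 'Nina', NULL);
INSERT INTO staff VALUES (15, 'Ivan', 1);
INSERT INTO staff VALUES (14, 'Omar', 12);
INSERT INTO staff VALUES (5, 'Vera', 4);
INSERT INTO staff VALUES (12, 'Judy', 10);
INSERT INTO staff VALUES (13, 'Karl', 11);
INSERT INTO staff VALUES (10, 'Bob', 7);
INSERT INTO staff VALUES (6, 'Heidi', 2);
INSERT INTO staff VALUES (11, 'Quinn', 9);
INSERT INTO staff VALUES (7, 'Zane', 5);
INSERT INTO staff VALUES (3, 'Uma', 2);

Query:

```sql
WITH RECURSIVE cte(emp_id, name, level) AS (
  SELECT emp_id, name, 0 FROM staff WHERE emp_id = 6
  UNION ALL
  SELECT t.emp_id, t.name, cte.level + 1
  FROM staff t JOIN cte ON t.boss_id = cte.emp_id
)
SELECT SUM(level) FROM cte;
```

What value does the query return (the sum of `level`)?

6

Base: emp_id=6 (Heidi) at level 0.
Iteration 1: rows with boss_id in {6} -> Tom (id 9, level 1).
Iteration 2: rows with boss_id in {9} -> Quinn (id 11, level 2).
Iteration 3: rows with boss_id in {11} -> Karl (id 13, level 3).
Iteration 4: no rows with boss_id in {13}; recursion stops.
SUM(level) = 0 + 1 + 2 + 3 = 6.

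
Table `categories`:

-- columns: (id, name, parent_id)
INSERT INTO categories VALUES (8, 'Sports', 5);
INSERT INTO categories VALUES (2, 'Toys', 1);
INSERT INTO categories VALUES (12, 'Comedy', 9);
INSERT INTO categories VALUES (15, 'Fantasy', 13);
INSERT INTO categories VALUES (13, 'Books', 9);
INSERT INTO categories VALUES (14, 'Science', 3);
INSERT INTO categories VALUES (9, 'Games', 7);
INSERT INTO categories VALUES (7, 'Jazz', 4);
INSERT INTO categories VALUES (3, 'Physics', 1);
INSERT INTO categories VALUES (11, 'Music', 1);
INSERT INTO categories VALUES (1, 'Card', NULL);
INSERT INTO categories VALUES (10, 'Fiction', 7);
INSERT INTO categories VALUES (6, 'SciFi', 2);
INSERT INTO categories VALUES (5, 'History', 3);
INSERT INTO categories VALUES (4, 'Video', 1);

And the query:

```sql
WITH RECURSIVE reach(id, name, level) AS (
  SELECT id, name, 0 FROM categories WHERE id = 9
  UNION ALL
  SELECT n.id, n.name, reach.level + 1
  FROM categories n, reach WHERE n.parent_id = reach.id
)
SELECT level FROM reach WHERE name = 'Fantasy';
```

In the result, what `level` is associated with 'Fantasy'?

2

Base: id=9 (Games) at level 0.
Iteration 1: rows with parent_id in {9} -> Comedy (id 12, level 1), Books (id 13, level 1).
Iteration 2: rows with parent_id in {12,13} -> Fantasy (id 15, level 2).
Iteration 3: no rows with parent_id in {15}; recursion stops.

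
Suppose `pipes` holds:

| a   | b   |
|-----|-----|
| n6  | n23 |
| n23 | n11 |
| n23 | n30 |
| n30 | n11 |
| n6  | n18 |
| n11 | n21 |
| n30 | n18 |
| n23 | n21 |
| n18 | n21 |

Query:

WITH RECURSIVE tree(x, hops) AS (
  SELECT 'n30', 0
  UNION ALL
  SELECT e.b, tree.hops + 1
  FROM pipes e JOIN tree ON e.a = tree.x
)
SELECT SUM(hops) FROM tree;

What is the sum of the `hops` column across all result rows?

Base: (n30, hops=0).
Iteration 1: edges from {n30} -> (n11, hops=1), (n18, hops=1).
Iteration 2: edges from {n11,n18} -> (n21, hops=2) x2. [UNION ALL keeps all 2 new rows, including repeats]
Iteration 3: no outgoing edges from {n21}; recursion stops.
SUM(hops) = 0 + 1 + 1 + 2 + 2 = 6.

6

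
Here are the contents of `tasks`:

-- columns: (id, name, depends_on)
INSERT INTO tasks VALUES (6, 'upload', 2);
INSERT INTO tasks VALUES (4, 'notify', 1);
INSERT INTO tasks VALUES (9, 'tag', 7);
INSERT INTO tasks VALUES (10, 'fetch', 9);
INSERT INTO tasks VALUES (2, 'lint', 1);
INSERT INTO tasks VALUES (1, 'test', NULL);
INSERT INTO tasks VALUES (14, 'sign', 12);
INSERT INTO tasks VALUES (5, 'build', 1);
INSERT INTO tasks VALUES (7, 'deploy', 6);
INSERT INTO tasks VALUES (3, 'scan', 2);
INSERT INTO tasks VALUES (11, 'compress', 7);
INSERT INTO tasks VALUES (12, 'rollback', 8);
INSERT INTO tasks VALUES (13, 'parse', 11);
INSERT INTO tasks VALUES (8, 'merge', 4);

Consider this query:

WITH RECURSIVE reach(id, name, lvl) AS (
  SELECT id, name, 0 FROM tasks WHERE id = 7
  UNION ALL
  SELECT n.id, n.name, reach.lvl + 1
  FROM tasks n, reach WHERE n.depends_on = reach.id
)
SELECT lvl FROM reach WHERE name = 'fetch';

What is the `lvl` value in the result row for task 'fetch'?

Base: id=7 (deploy) at lvl 0.
Iteration 1: rows with depends_on in {7} -> tag (id 9, lvl 1), compress (id 11, lvl 1).
Iteration 2: rows with depends_on in {9,11} -> fetch (id 10, lvl 2), parse (id 13, lvl 2).
Iteration 3: no rows with depends_on in {10,13}; recursion stops.

2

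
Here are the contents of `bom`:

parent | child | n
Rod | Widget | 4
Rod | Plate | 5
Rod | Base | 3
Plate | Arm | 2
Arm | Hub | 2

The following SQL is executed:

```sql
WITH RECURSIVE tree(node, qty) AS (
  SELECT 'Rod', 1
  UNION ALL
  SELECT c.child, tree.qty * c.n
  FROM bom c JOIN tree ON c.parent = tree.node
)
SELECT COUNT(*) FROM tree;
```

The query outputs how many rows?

6

Base: (Rod, qty=1).
Iteration 1: components of {Rod} -> Base = 1*3 = 3, Plate = 1*5 = 5, Widget = 1*4 = 4.
Iteration 2: components of {Base,Plate,Widget} -> Arm = 5*2 = 10.
Iteration 3: components of {Arm} -> Hub = 10*2 = 20.
Iteration 4: no further components; recursion stops.
Total rows emitted: 6.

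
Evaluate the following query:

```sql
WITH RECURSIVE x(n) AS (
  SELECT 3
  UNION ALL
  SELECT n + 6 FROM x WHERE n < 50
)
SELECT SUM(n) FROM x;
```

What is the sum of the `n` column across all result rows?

243

Base: n=3.
Iteration 1: 3 < 50 holds -> n = 3 + 6 = 9.
Iteration 2: 9 < 50 holds -> n = 9 + 6 = 15.
Iteration 3: 15 < 50 holds -> n = 15 + 6 = 21.
Iteration 4: 21 < 50 holds -> n = 21 + 6 = 27.
Iteration 5: 27 < 50 holds -> n = 27 + 6 = 33.
Iteration 6: 33 < 50 holds -> n = 33 + 6 = 39.
Iteration 7: 39 < 50 holds -> n = 39 + 6 = 45.
Iteration 8: 45 < 50 holds -> n = 45 + 6 = 51.
Iteration 9: 51 < 50 fails; recursion stops.
SUM(n) = 3 + 9 + 15 + 21 + 27 + 33 + 39 + 45 + 51 = 243.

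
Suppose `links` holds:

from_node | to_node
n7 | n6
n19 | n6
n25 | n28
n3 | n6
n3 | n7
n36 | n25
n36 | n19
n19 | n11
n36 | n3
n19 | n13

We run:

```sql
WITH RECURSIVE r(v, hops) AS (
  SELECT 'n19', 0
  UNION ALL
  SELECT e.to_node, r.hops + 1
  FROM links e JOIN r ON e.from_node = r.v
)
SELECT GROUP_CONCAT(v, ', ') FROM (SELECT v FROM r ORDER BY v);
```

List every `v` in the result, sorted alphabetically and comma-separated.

Base: (n19, hops=0).
Iteration 1: edges from {n19} -> (n11, hops=1), (n13, hops=1), (n6, hops=1).
Iteration 2: no outgoing edges from {n11,n13,n6}; recursion stops.

n11, n13, n19, n6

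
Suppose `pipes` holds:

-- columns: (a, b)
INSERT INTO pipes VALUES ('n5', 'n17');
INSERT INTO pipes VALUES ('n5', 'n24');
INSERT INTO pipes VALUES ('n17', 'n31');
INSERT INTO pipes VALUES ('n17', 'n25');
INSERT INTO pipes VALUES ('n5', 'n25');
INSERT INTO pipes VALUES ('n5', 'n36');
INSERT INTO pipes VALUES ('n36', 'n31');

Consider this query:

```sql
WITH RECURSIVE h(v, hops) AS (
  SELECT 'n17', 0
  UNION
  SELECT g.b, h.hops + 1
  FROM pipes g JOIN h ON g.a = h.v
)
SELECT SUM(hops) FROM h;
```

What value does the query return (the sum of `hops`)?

Base: (n17, hops=0).
Iteration 1: edges from {n17} -> (n25, hops=1), (n31, hops=1).
Iteration 2: no outgoing edges from {n25,n31}; recursion stops.
SUM(hops) = 0 + 1 + 1 = 2.

2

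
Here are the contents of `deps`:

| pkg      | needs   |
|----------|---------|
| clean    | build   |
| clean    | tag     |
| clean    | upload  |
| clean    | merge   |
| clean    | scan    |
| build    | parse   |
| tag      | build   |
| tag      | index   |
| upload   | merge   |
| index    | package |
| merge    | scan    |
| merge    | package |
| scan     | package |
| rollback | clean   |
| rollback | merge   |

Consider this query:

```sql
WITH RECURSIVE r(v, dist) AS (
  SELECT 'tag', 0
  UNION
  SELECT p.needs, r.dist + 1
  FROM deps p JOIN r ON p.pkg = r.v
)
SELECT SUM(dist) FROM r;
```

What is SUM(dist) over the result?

6

Base: (tag, dist=0).
Iteration 1: edges from {tag} -> (build, dist=1), (index, dist=1).
Iteration 2: edges from {build,index} -> (package, dist=2), (parse, dist=2).
Iteration 3: no outgoing edges from {package,parse}; recursion stops.
SUM(dist) = 0 + 1 + 1 + 2 + 2 = 6.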